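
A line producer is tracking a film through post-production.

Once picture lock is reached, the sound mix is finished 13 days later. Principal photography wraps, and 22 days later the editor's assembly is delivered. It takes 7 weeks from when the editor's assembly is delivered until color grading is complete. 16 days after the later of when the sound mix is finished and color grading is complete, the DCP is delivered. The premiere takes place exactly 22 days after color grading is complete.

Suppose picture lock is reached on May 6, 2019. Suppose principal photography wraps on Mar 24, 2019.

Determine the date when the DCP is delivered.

Jun 19, 2019

Picture lock is reached: May 6, 2019.
The sound mix is finished: May 6, 2019 + 13 days = May 19, 2019.
Principal photography wraps: Mar 24, 2019.
The editor's assembly is delivered: Mar 24, 2019 + 22 days = Apr 15, 2019.
Color grading is complete: Apr 15, 2019 + 7 weeks = Jun 3, 2019.
Both prerequisites met — the sound mix is finished (May 19, 2019), color grading is complete (Jun 3, 2019); the later is Jun 3, 2019.
The DCP is delivered: Jun 3, 2019 + 16 days = Jun 19, 2019.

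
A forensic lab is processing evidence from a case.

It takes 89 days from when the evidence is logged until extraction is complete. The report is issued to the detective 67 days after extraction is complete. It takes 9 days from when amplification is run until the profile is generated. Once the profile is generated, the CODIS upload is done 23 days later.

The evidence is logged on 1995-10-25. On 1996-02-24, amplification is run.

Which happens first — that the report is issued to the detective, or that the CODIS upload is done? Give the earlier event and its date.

The CODIS upload is done — 1996-03-27

The evidence is logged: Oct 25, 1995.
Extraction is complete: Oct 25, 1995 + 89 days = Jan 22, 1996.
The report is issued to the detective: Jan 22, 1996 + 67 days = Mar 29, 1996.
Amplification is run: Feb 24, 1996.
The profile is generated: Feb 24, 1996 + 9 days = Mar 4, 1996.
The CODIS upload is done: Mar 4, 1996 + 23 days = Mar 27, 1996.
Comparing: the report is issued to the detective on Mar 29, 1996 vs the CODIS upload is done on Mar 27, 1996. Earlier: the CODIS upload is done.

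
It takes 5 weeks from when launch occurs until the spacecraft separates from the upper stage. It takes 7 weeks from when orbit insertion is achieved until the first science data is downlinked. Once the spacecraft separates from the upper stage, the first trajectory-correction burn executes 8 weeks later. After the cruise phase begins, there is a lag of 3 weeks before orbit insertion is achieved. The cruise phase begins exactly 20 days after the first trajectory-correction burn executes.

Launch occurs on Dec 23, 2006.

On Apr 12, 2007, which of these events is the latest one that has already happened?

The first trajectory-correction burn executes

Launch occurs: Dec 23, 2006.
The spacecraft separates from the upper stage: Dec 23, 2006 + 5 weeks = Jan 27, 2007.
The first trajectory-correction burn executes: Jan 27, 2007 + 8 weeks = Mar 24, 2007.
The cruise phase begins: Mar 24, 2007 + 20 days = Apr 13, 2007.
Orbit insertion is achieved: Apr 13, 2007 + 3 weeks = May 4, 2007.
The first science data is downlinked: May 4, 2007 + 7 weeks = Jun 22, 2007.
Apr 12, 2007 falls between when the first trajectory-correction burn executes (Mar 24, 2007) and when the cruise phase begins (Apr 13, 2007).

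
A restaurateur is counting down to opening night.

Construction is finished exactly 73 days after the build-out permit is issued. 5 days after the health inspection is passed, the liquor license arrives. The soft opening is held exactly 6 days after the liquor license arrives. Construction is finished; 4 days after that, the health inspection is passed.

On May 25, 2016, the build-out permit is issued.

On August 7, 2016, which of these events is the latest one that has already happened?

The build-out permit is issued: May 25, 2016.
Construction is finished: May 25, 2016 + 73 days = Aug 6, 2016.
The health inspection is passed: Aug 6, 2016 + 4 days = Aug 10, 2016.
The liquor license arrives: Aug 10, 2016 + 5 days = Aug 15, 2016.
The soft opening is held: Aug 15, 2016 + 6 days = Aug 21, 2016.
Aug 7, 2016 falls between when construction is finished (Aug 6, 2016) and when the health inspection is passed (Aug 10, 2016).

Construction is finished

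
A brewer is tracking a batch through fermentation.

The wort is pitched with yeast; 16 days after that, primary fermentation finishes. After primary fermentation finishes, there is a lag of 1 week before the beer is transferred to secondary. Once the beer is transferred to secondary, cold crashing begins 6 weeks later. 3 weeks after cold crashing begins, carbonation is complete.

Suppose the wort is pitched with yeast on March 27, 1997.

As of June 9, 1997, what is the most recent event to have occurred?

The wort is pitched with yeast: Mar 27, 1997.
Primary fermentation finishes: Mar 27, 1997 + 16 days = Apr 12, 1997.
The beer is transferred to secondary: Apr 12, 1997 + 1 week = Apr 19, 1997.
Cold crashing begins: Apr 19, 1997 + 6 weeks = May 31, 1997.
Carbonation is complete: May 31, 1997 + 3 weeks = Jun 21, 1997.
Jun 9, 1997 falls between when cold crashing begins (May 31, 1997) and when carbonation is complete (Jun 21, 1997).

Cold crashing begins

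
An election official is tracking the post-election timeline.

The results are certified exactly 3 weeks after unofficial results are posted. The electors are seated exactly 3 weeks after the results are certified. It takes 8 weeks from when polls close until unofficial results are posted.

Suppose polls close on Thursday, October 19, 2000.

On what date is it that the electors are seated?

Polls close: Oct 19, 2000.
Unofficial results are posted: Oct 19, 2000 + 8 weeks = Dec 14, 2000.
The results are certified: Dec 14, 2000 + 3 weeks = Jan 4, 2001.
The electors are seated: Jan 4, 2001 + 3 weeks = Jan 25, 2001.

Thursday, January 25, 2001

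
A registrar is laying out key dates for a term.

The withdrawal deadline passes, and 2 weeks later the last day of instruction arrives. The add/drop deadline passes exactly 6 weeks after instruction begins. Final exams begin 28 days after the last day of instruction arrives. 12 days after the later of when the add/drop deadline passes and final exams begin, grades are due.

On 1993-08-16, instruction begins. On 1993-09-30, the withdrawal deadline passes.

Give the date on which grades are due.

1993-11-23

Instruction begins: Aug 16, 1993.
The add/drop deadline passes: Aug 16, 1993 + 6 weeks = Sep 27, 1993.
The withdrawal deadline passes: Sep 30, 1993.
The last day of instruction arrives: Sep 30, 1993 + 2 weeks = Oct 14, 1993.
Final exams begin: Oct 14, 1993 + 28 days = Nov 11, 1993.
Both prerequisites met — the add/drop deadline passes (Sep 27, 1993), final exams begin (Nov 11, 1993); the later is Nov 11, 1993.
Grades are due: Nov 11, 1993 + 12 days = Nov 23, 1993.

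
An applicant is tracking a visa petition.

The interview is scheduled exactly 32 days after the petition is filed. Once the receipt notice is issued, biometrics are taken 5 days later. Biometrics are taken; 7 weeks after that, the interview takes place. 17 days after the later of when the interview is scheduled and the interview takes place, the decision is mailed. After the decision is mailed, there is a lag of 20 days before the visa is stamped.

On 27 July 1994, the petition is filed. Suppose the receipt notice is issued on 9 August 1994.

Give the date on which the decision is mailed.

The petition is filed: Jul 27, 1994.
The interview is scheduled: Jul 27, 1994 + 32 days = Aug 28, 1994.
The receipt notice is issued: Aug 9, 1994.
Biometrics are taken: Aug 9, 1994 + 5 days = Aug 14, 1994.
The interview takes place: Aug 14, 1994 + 7 weeks = Oct 2, 1994.
Both prerequisites met — the interview is scheduled (Aug 28, 1994), the interview takes place (Oct 2, 1994); the later is Oct 2, 1994.
The decision is mailed: Oct 2, 1994 + 17 days = Oct 19, 1994.

19 October 1994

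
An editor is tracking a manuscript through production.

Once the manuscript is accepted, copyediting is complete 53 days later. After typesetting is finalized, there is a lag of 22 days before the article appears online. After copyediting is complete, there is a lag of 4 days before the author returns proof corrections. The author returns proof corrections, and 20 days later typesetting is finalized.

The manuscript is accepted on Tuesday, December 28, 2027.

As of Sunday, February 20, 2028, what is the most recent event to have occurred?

The manuscript is accepted: Dec 28, 2027.
Copyediting is complete: Dec 28, 2027 + 53 days = Feb 19, 2028.
The author returns proof corrections: Feb 19, 2028 + 4 days = Feb 23, 2028.
Typesetting is finalized: Feb 23, 2028 + 20 days = Mar 14, 2028.
The article appears online: Mar 14, 2028 + 22 days = Apr 5, 2028.
Feb 20, 2028 falls between when copyediting is complete (Feb 19, 2028) and when the author returns proof corrections (Feb 23, 2028).

Copyediting is complete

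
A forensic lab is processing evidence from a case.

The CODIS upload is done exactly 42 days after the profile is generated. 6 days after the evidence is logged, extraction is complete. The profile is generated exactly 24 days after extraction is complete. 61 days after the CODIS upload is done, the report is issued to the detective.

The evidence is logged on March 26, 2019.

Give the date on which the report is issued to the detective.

August 6, 2019

The evidence is logged: Mar 26, 2019.
Extraction is complete: Mar 26, 2019 + 6 days = Apr 1, 2019.
The profile is generated: Apr 1, 2019 + 24 days = Apr 25, 2019.
The CODIS upload is done: Apr 25, 2019 + 42 days = Jun 6, 2019.
The report is issued to the detective: Jun 6, 2019 + 61 days = Aug 6, 2019.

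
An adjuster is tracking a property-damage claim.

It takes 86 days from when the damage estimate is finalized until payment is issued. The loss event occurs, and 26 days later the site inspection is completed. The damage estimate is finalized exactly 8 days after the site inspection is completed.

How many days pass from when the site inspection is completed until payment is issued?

94 days

Causal path: the site inspection is completed → the damage estimate is finalized → payment is issued.
Total delay along the path: 8 + 86 = 94 days.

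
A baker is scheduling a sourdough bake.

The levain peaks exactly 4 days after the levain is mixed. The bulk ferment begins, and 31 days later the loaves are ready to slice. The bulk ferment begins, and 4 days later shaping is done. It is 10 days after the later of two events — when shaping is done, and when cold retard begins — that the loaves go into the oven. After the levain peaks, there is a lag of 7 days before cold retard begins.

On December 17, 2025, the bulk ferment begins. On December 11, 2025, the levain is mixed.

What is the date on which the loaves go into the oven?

January 1, 2026

The bulk ferment begins: Dec 17, 2025.
Shaping is done: Dec 17, 2025 + 4 days = Dec 21, 2025.
The levain is mixed: Dec 11, 2025.
The levain peaks: Dec 11, 2025 + 4 days = Dec 15, 2025.
Cold retard begins: Dec 15, 2025 + 7 days = Dec 22, 2025.
Both prerequisites met — shaping is done (Dec 21, 2025), cold retard begins (Dec 22, 2025); the later is Dec 22, 2025.
The loaves go into the oven: Dec 22, 2025 + 10 days = Jan 1, 2026.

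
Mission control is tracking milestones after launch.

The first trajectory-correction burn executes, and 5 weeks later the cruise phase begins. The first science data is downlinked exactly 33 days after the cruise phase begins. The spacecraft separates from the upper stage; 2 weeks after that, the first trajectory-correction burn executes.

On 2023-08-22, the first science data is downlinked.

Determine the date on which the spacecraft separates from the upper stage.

2023-06-01

The first science data is downlinked: Aug 22, 2023.
The cruise phase begins: Aug 22, 2023 − 33 days = Jul 20, 2023.
The first trajectory-correction burn executes: Jul 20, 2023 − 5 weeks = Jun 15, 2023.
The spacecraft separates from the upper stage: Jun 15, 2023 − 2 weeks = Jun 1, 2023.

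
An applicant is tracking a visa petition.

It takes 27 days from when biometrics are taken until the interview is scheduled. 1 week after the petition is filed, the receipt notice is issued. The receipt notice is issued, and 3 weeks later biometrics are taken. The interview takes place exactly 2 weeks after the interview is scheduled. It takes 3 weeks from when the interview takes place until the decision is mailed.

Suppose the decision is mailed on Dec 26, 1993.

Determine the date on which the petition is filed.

Sep 27, 1993

The decision is mailed: Dec 26, 1993.
The interview takes place: Dec 26, 1993 − 3 weeks = Dec 5, 1993.
The interview is scheduled: Dec 5, 1993 − 2 weeks = Nov 21, 1993.
Biometrics are taken: Nov 21, 1993 − 27 days = Oct 25, 1993.
The receipt notice is issued: Oct 25, 1993 − 3 weeks = Oct 4, 1993.
The petition is filed: Oct 4, 1993 − 1 week = Sep 27, 1993.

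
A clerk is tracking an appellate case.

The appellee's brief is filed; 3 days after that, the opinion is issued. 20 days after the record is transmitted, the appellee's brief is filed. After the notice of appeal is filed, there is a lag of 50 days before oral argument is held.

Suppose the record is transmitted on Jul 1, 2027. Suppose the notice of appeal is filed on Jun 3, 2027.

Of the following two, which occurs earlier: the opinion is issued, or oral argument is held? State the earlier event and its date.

Oral argument is held — Jul 23, 2027

The record is transmitted: Jul 1, 2027.
The appellee's brief is filed: Jul 1, 2027 + 20 days = Jul 21, 2027.
The opinion is issued: Jul 21, 2027 + 3 days = Jul 24, 2027.
The notice of appeal is filed: Jun 3, 2027.
Oral argument is held: Jun 3, 2027 + 50 days = Jul 23, 2027.
Comparing: the opinion is issued on Jul 24, 2027 vs oral argument is held on Jul 23, 2027. Earlier: oral argument is held.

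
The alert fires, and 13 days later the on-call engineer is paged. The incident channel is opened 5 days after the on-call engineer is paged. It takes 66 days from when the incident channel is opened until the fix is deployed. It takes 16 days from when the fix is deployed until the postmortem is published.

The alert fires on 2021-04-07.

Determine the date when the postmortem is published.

2021-07-16

The alert fires: Apr 7, 2021.
The on-call engineer is paged: Apr 7, 2021 + 13 days = Apr 20, 2021.
The incident channel is opened: Apr 20, 2021 + 5 days = Apr 25, 2021.
The fix is deployed: Apr 25, 2021 + 66 days = Jun 30, 2021.
The postmortem is published: Jun 30, 2021 + 16 days = Jul 16, 2021.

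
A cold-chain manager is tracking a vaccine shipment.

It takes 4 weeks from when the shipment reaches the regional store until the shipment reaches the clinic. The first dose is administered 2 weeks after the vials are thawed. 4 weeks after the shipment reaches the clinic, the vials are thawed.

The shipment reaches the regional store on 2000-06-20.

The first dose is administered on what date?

2000-08-29

The shipment reaches the regional store: Jun 20, 2000.
The shipment reaches the clinic: Jun 20, 2000 + 4 weeks = Jul 18, 2000.
The vials are thawed: Jul 18, 2000 + 4 weeks = Aug 15, 2000.
The first dose is administered: Aug 15, 2000 + 2 weeks = Aug 29, 2000.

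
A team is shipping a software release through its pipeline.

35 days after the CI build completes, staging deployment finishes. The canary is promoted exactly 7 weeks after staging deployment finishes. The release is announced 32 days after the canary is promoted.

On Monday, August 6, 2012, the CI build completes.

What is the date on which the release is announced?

Friday, November 30, 2012

The CI build completes: Aug 6, 2012.
Staging deployment finishes: Aug 6, 2012 + 35 days = Sep 10, 2012.
The canary is promoted: Sep 10, 2012 + 7 weeks = Oct 29, 2012.
The release is announced: Oct 29, 2012 + 32 days = Nov 30, 2012.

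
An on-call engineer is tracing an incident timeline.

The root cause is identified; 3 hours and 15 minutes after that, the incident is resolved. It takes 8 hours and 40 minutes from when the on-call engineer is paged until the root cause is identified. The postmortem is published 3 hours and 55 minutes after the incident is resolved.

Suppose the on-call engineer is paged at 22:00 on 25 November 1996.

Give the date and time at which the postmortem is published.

13:50 on 26 November 1996

The on-call engineer is paged: 22:00 Nov 25, 1996.
The root cause is identified: 22:00 Nov 25, 1996 + 8h40m = 06:40 Nov 26, 1996.
The incident is resolved: 06:40 Nov 26, 1996 + 3h15m = 09:55 Nov 26, 1996.
The postmortem is published: 09:55 Nov 26, 1996 + 3h55m = 13:50 Nov 26, 1996.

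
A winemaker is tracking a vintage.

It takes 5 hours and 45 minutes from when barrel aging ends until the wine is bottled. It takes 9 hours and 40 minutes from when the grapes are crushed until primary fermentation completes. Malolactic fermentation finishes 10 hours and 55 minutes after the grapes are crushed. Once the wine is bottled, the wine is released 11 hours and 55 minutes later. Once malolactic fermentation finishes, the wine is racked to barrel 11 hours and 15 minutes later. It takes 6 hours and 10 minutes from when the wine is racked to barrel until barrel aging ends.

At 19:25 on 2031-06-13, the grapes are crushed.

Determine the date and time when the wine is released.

The grapes are crushed: 19:25 Jun 13, 2031.
Malolactic fermentation finishes: 19:25 Jun 13, 2031 + 10h55m = 06:20 Jun 14, 2031.
The wine is racked to barrel: 06:20 Jun 14, 2031 + 11h15m = 17:35 Jun 14, 2031.
Barrel aging ends: 17:35 Jun 14, 2031 + 6h10m = 23:45 Jun 14, 2031.
The wine is bottled: 23:45 Jun 14, 2031 + 5h45m = 05:30 Jun 15, 2031.
The wine is released: 05:30 Jun 15, 2031 + 11h55m = 17:25 Jun 15, 2031.

17:25 on 2031-06-15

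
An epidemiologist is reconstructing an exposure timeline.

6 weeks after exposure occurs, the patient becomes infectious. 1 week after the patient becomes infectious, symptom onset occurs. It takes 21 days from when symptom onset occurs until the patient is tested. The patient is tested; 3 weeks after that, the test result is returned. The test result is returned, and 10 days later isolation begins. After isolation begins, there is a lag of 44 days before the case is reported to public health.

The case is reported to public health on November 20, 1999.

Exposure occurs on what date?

June 28, 1999

The case is reported to public health: Nov 20, 1999.
Isolation begins: Nov 20, 1999 − 44 days = Oct 7, 1999.
The test result is returned: Oct 7, 1999 − 10 days = Sep 27, 1999.
The patient is tested: Sep 27, 1999 − 3 weeks = Sep 6, 1999.
Symptom onset occurs: Sep 6, 1999 − 21 days = Aug 16, 1999.
The patient becomes infectious: Aug 16, 1999 − 1 week = Aug 9, 1999.
Exposure occurs: Aug 9, 1999 − 6 weeks = Jun 28, 1999.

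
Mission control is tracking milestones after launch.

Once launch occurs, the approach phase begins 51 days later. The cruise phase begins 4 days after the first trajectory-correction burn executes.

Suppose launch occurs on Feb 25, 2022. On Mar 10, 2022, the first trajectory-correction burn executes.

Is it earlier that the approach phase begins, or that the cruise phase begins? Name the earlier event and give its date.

The cruise phase begins — Mar 14, 2022

Launch occurs: Feb 25, 2022.
The approach phase begins: Feb 25, 2022 + 51 days = Apr 17, 2022.
The first trajectory-correction burn executes: Mar 10, 2022.
The cruise phase begins: Mar 10, 2022 + 4 days = Mar 14, 2022.
Comparing: the approach phase begins on Apr 17, 2022 vs the cruise phase begins on Mar 14, 2022. Earlier: the cruise phase begins.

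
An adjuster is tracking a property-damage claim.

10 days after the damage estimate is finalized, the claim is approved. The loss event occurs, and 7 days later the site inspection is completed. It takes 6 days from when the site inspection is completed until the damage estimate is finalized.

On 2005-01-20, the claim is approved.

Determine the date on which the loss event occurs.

2004-12-28

The claim is approved: Jan 20, 2005.
The damage estimate is finalized: Jan 20, 2005 − 10 days = Jan 10, 2005.
The site inspection is completed: Jan 10, 2005 − 6 days = Jan 4, 2005.
The loss event occurs: Jan 4, 2005 − 7 days = Dec 28, 2004.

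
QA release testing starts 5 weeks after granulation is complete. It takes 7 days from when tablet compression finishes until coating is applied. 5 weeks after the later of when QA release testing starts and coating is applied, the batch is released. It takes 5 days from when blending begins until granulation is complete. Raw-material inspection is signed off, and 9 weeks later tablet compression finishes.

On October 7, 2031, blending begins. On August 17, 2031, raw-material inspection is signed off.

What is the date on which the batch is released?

December 21, 2031

Blending begins: Oct 7, 2031.
Granulation is complete: Oct 7, 2031 + 5 days = Oct 12, 2031.
QA release testing starts: Oct 12, 2031 + 5 weeks = Nov 16, 2031.
Raw-material inspection is signed off: Aug 17, 2031.
Tablet compression finishes: Aug 17, 2031 + 9 weeks = Oct 19, 2031.
Coating is applied: Oct 19, 2031 + 7 days = Oct 26, 2031.
Both prerequisites met — QA release testing starts (Nov 16, 2031), coating is applied (Oct 26, 2031); the later is Nov 16, 2031.
The batch is released: Nov 16, 2031 + 5 weeks = Dec 21, 2031.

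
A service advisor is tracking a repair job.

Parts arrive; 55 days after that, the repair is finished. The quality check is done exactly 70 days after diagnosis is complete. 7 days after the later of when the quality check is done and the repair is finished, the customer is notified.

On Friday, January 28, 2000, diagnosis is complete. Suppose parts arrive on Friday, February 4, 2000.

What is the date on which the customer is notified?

Friday, April 14, 2000

Diagnosis is complete: Jan 28, 2000.
The quality check is done: Jan 28, 2000 + 70 days = Apr 7, 2000.
Parts arrive: Feb 4, 2000.
The repair is finished: Feb 4, 2000 + 55 days = Mar 30, 2000.
Both prerequisites met — the quality check is done (Apr 7, 2000), the repair is finished (Mar 30, 2000); the later is Apr 7, 2000.
The customer is notified: Apr 7, 2000 + 7 days = Apr 14, 2000.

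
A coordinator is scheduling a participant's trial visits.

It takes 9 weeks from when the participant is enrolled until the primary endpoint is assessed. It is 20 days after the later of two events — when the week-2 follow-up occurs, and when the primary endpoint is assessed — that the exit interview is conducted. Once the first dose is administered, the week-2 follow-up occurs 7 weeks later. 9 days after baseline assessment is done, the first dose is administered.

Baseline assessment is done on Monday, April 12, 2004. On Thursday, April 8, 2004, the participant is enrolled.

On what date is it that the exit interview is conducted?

Baseline assessment is done: Apr 12, 2004.
The first dose is administered: Apr 12, 2004 + 9 days = Apr 21, 2004.
The week-2 follow-up occurs: Apr 21, 2004 + 7 weeks = Jun 9, 2004.
The participant is enrolled: Apr 8, 2004.
The primary endpoint is assessed: Apr 8, 2004 + 9 weeks = Jun 10, 2004.
Both prerequisites met — the week-2 follow-up occurs (Jun 9, 2004), the primary endpoint is assessed (Jun 10, 2004); the later is Jun 10, 2004.
The exit interview is conducted: Jun 10, 2004 + 20 days = Jun 30, 2004.

Wednesday, June 30, 2004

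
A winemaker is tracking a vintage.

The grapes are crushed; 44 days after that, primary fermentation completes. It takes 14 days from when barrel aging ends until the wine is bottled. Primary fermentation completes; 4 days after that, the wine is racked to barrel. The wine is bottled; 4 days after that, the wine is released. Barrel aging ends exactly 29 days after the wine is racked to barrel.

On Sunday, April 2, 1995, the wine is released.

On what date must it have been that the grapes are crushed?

Wednesday, December 28, 1994

The wine is released: Apr 2, 1995.
The wine is bottled: Apr 2, 1995 − 4 days = Mar 29, 1995.
Barrel aging ends: Mar 29, 1995 − 14 days = Mar 15, 1995.
The wine is racked to barrel: Mar 15, 1995 − 29 days = Feb 14, 1995.
Primary fermentation completes: Feb 14, 1995 − 4 days = Feb 10, 1995.
The grapes are crushed: Feb 10, 1995 − 44 days = Dec 28, 1994.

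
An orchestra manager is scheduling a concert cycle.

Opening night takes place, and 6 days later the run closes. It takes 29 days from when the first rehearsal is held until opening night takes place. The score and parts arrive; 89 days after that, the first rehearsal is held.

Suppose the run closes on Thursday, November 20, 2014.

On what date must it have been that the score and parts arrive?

The run closes: Nov 20, 2014.
Opening night takes place: Nov 20, 2014 − 6 days = Nov 14, 2014.
The first rehearsal is held: Nov 14, 2014 − 29 days = Oct 16, 2014.
The score and parts arrive: Oct 16, 2014 − 89 days = Jul 19, 2014.

Saturday, July 19, 2014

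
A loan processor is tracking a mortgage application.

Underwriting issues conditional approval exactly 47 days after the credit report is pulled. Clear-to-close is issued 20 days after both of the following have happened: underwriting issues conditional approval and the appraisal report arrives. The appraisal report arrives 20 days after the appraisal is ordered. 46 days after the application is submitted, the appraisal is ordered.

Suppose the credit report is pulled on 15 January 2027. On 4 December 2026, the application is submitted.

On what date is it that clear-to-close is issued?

23 March 2027

The credit report is pulled: Jan 15, 2027.
Underwriting issues conditional approval: Jan 15, 2027 + 47 days = Mar 3, 2027.
The application is submitted: Dec 4, 2026.
The appraisal is ordered: Dec 4, 2026 + 46 days = Jan 19, 2027.
The appraisal report arrives: Jan 19, 2027 + 20 days = Feb 8, 2027.
Both prerequisites met — underwriting issues conditional approval (Mar 3, 2027), the appraisal report arrives (Feb 8, 2027); the later is Mar 3, 2027.
Clear-to-close is issued: Mar 3, 2027 + 20 days = Mar 23, 2027.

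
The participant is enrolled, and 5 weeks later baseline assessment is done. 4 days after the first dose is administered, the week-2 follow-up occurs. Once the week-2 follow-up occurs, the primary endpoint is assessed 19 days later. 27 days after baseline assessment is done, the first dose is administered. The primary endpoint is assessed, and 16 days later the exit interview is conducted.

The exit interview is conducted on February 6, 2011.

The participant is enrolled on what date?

October 28, 2010

The exit interview is conducted: Feb 6, 2011.
The primary endpoint is assessed: Feb 6, 2011 − 16 days = Jan 21, 2011.
The week-2 follow-up occurs: Jan 21, 2011 − 19 days = Jan 2, 2011.
The first dose is administered: Jan 2, 2011 − 4 days = Dec 29, 2010.
Baseline assessment is done: Dec 29, 2010 − 27 days = Dec 2, 2010.
The participant is enrolled: Dec 2, 2010 − 5 weeks = Oct 28, 2010.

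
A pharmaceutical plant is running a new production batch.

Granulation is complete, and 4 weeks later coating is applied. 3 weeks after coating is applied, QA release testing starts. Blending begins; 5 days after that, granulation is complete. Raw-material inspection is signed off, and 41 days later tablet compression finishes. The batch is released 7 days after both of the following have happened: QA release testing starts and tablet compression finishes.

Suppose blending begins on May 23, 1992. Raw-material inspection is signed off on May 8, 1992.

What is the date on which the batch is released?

July 23, 1992

Blending begins: May 23, 1992.
Granulation is complete: May 23, 1992 + 5 days = May 28, 1992.
Coating is applied: May 28, 1992 + 4 weeks = Jun 25, 1992.
QA release testing starts: Jun 25, 1992 + 3 weeks = Jul 16, 1992.
Raw-material inspection is signed off: May 8, 1992.
Tablet compression finishes: May 8, 1992 + 41 days = Jun 18, 1992.
Both prerequisites met — QA release testing starts (Jul 16, 1992), tablet compression finishes (Jun 18, 1992); the later is Jul 16, 1992.
The batch is released: Jul 16, 1992 + 7 days = Jul 23, 1992.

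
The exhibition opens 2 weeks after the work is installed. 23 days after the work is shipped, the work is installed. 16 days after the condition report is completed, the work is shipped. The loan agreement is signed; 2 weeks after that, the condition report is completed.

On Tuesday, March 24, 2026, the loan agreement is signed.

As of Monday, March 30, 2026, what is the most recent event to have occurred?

The loan agreement is signed: Mar 24, 2026.
The condition report is completed: Mar 24, 2026 + 2 weeks = Apr 7, 2026.
The work is shipped: Apr 7, 2026 + 16 days = Apr 23, 2026.
The work is installed: Apr 23, 2026 + 23 days = May 16, 2026.
The exhibition opens: May 16, 2026 + 2 weeks = May 30, 2026.
Mar 30, 2026 falls between when the loan agreement is signed (Mar 24, 2026) and when the condition report is completed (Apr 7, 2026).

The loan agreement is signed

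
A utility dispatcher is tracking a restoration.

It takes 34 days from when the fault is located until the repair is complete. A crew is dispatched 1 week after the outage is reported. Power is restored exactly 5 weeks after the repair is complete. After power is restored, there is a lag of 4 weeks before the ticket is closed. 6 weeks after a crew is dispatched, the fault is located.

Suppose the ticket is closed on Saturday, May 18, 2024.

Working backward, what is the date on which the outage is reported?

Sunday, December 24, 2023

The ticket is closed: May 18, 2024.
Power is restored: May 18, 2024 − 4 weeks = Apr 20, 2024.
The repair is complete: Apr 20, 2024 − 5 weeks = Mar 16, 2024.
The fault is located: Mar 16, 2024 − 34 days = Feb 11, 2024.
A crew is dispatched: Feb 11, 2024 − 6 weeks = Dec 31, 2023.
The outage is reported: Dec 31, 2023 − 1 week = Dec 24, 2023.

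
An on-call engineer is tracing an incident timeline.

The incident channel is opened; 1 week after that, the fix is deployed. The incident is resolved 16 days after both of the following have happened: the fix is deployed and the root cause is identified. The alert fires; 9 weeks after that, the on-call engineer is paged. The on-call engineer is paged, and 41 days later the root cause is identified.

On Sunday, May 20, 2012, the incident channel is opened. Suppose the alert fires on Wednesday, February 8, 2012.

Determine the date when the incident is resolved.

The incident channel is opened: May 20, 2012.
The fix is deployed: May 20, 2012 + 1 week = May 27, 2012.
The alert fires: Feb 8, 2012.
The on-call engineer is paged: Feb 8, 2012 + 9 weeks = Apr 11, 2012.
The root cause is identified: Apr 11, 2012 + 41 days = May 22, 2012.
Both prerequisites met — the fix is deployed (May 27, 2012), the root cause is identified (May 22, 2012); the later is May 27, 2012.
The incident is resolved: May 27, 2012 + 16 days = Jun 12, 2012.

Tuesday, June 12, 2012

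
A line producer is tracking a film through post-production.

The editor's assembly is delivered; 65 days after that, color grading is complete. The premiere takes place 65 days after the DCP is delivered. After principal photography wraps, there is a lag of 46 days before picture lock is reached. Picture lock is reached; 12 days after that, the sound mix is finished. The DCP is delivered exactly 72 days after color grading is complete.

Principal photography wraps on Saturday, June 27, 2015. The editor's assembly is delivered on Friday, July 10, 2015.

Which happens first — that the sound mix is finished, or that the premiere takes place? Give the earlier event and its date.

Principal photography wraps: Jun 27, 2015.
Picture lock is reached: Jun 27, 2015 + 46 days = Aug 12, 2015.
The sound mix is finished: Aug 12, 2015 + 12 days = Aug 24, 2015.
The editor's assembly is delivered: Jul 10, 2015.
Color grading is complete: Jul 10, 2015 + 65 days = Sep 13, 2015.
The DCP is delivered: Sep 13, 2015 + 72 days = Nov 24, 2015.
The premiere takes place: Nov 24, 2015 + 65 days = Jan 28, 2016.
Comparing: the sound mix is finished on Aug 24, 2015 vs the premiere takes place on Jan 28, 2016. Earlier: the sound mix is finished.

The sound mix is finished — Monday, August 24, 2015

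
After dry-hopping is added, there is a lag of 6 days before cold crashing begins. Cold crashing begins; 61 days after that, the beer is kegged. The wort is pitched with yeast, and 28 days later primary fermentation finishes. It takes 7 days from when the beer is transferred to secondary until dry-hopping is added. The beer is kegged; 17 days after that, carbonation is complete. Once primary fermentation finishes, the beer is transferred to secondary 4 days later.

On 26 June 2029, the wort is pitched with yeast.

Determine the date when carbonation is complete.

27 October 2029

The wort is pitched with yeast: Jun 26, 2029.
Primary fermentation finishes: Jun 26, 2029 + 28 days = Jul 24, 2029.
The beer is transferred to secondary: Jul 24, 2029 + 4 days = Jul 28, 2029.
Dry-hopping is added: Jul 28, 2029 + 7 days = Aug 4, 2029.
Cold crashing begins: Aug 4, 2029 + 6 days = Aug 10, 2029.
The beer is kegged: Aug 10, 2029 + 61 days = Oct 10, 2029.
Carbonation is complete: Oct 10, 2029 + 17 days = Oct 27, 2029.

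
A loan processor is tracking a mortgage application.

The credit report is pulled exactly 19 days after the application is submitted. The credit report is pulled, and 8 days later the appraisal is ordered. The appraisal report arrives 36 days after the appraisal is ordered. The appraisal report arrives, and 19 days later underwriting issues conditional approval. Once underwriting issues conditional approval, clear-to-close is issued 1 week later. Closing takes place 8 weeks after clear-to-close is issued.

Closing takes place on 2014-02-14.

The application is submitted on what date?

2013-09-22

Closing takes place: Feb 14, 2014.
Clear-to-close is issued: Feb 14, 2014 − 8 weeks = Dec 20, 2013.
Underwriting issues conditional approval: Dec 20, 2013 − 1 week = Dec 13, 2013.
The appraisal report arrives: Dec 13, 2013 − 19 days = Nov 24, 2013.
The appraisal is ordered: Nov 24, 2013 − 36 days = Oct 19, 2013.
The credit report is pulled: Oct 19, 2013 − 8 days = Oct 11, 2013.
The application is submitted: Oct 11, 2013 − 19 days = Sep 22, 2013.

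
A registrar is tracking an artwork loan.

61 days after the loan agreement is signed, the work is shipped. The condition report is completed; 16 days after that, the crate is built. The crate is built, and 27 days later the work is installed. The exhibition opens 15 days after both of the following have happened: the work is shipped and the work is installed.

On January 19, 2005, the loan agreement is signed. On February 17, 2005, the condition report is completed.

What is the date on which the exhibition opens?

The loan agreement is signed: Jan 19, 2005.
The work is shipped: Jan 19, 2005 + 61 days = Mar 21, 2005.
The condition report is completed: Feb 17, 2005.
The crate is built: Feb 17, 2005 + 16 days = Mar 5, 2005.
The work is installed: Mar 5, 2005 + 27 days = Apr 1, 2005.
Both prerequisites met — the work is shipped (Mar 21, 2005), the work is installed (Apr 1, 2005); the later is Apr 1, 2005.
The exhibition opens: Apr 1, 2005 + 15 days = Apr 16, 2005.

April 16, 2005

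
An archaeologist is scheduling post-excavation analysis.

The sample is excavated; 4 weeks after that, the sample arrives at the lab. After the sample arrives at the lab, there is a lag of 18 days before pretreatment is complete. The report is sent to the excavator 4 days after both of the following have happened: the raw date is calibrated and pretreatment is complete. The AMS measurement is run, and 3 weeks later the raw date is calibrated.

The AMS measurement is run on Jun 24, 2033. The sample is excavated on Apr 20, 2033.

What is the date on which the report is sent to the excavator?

The AMS measurement is run: Jun 24, 2033.
The raw date is calibrated: Jun 24, 2033 + 3 weeks = Jul 15, 2033.
The sample is excavated: Apr 20, 2033.
The sample arrives at the lab: Apr 20, 2033 + 4 weeks = May 18, 2033.
Pretreatment is complete: May 18, 2033 + 18 days = Jun 5, 2033.
Both prerequisites met — the raw date is calibrated (Jul 15, 2033), pretreatment is complete (Jun 5, 2033); the later is Jul 15, 2033.
The report is sent to the excavator: Jul 15, 2033 + 4 days = Jul 19, 2033.

Jul 19, 2033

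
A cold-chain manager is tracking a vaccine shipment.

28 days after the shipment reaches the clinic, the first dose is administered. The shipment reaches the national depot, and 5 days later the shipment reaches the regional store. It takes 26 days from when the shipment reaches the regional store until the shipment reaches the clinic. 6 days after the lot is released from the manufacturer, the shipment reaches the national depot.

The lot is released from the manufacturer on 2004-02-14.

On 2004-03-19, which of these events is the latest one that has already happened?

The shipment reaches the regional store

The lot is released from the manufacturer: Feb 14, 2004.
The shipment reaches the national depot: Feb 14, 2004 + 6 days = Feb 20, 2004.
The shipment reaches the regional store: Feb 20, 2004 + 5 days = Feb 25, 2004.
The shipment reaches the clinic: Feb 25, 2004 + 26 days = Mar 22, 2004.
The first dose is administered: Mar 22, 2004 + 28 days = Apr 19, 2004.
Mar 19, 2004 falls between when the shipment reaches the regional store (Feb 25, 2004) and when the shipment reaches the clinic (Mar 22, 2004).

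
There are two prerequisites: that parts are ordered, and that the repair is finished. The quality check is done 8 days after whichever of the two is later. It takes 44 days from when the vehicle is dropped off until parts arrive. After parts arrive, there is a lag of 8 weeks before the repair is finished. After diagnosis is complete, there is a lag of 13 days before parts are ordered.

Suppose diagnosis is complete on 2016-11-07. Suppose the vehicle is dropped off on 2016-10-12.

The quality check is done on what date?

2017-01-28

Diagnosis is complete: Nov 7, 2016.
Parts are ordered: Nov 7, 2016 + 13 days = Nov 20, 2016.
The vehicle is dropped off: Oct 12, 2016.
Parts arrive: Oct 12, 2016 + 44 days = Nov 25, 2016.
The repair is finished: Nov 25, 2016 + 8 weeks = Jan 20, 2017.
Both prerequisites met — parts are ordered (Nov 20, 2016), the repair is finished (Jan 20, 2017); the later is Jan 20, 2017.
The quality check is done: Jan 20, 2017 + 8 days = Jan 28, 2017.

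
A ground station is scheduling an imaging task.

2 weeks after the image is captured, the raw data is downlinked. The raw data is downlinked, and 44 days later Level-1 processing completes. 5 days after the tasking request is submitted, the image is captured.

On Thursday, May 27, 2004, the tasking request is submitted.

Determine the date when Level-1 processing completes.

Thursday, July 29, 2004

The tasking request is submitted: May 27, 2004.
The image is captured: May 27, 2004 + 5 days = Jun 1, 2004.
The raw data is downlinked: Jun 1, 2004 + 2 weeks = Jun 15, 2004.
Level-1 processing completes: Jun 15, 2004 + 44 days = Jul 29, 2004.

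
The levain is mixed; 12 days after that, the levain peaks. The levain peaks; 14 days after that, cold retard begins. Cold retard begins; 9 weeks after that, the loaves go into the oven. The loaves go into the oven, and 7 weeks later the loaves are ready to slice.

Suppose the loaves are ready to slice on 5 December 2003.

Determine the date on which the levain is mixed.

20 July 2003

The loaves are ready to slice: Dec 5, 2003.
The loaves go into the oven: Dec 5, 2003 − 7 weeks = Oct 17, 2003.
Cold retard begins: Oct 17, 2003 − 9 weeks = Aug 15, 2003.
The levain peaks: Aug 15, 2003 − 14 days = Aug 1, 2003.
The levain is mixed: Aug 1, 2003 − 12 days = Jul 20, 2003.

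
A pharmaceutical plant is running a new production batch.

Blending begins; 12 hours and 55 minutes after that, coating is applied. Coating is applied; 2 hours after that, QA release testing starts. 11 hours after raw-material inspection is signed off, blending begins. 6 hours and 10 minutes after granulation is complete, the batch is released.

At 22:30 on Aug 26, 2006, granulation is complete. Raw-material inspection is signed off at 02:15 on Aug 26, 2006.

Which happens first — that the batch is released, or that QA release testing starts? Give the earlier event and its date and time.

Granulation is complete: 22:30 Aug 26, 2006.
The batch is released: 22:30 Aug 26, 2006 + 6h10m = 04:40 Aug 27, 2006.
Raw-material inspection is signed off: 02:15 Aug 26, 2006.
Blending begins: 02:15 Aug 26, 2006 + 11h = 13:15 Aug 26, 2006.
Coating is applied: 13:15 Aug 26, 2006 + 12h55m = 02:10 Aug 27, 2006.
QA release testing starts: 02:10 Aug 27, 2006 + 2h = 04:10 Aug 27, 2006.
Comparing: the batch is released at 04:40 Aug 27, 2006 vs QA release testing starts at 04:10 Aug 27, 2006. Earlier: QA release testing starts.

QA release testing starts — 04:10 on Aug 27, 2006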